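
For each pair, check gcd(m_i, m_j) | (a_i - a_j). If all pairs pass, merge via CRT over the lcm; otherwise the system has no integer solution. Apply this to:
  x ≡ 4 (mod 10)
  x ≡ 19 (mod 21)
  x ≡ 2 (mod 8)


Moduli 10, 21, 8 are not pairwise coprime, so CRT works modulo lcm(m_i) when all pairwise compatibility conditions hold.
Pairwise compatibility: gcd(m_i, m_j) must divide a_i - a_j for every pair.
Merge one congruence at a time:
  Start: x ≡ 4 (mod 10).
  Combine with x ≡ 19 (mod 21): gcd(10, 21) = 1; 19 - 4 = 15, which IS divisible by 1, so compatible.
    Write x = 4 + 10·t and substitute into x ≡ 19 (mod 21): 10·t ≡ 19 − 4 = 15 (mod 21).
    The inverse of 10 mod 21 is 19 (since 10·19 = 190 = 9·21 + 1), so t ≡ 19·15 = 285 ≡ 12 (mod 21).
    Then x = 4 + 10·12 = 124, valid modulo lcm(10, 21) = 210: x ≡ 124 (mod 210).
  Combine with x ≡ 2 (mod 8): gcd(210, 8) = 2; 2 - 124 = -122, which IS divisible by 2, so compatible.
    Write x = 124 + 210·t and substitute into x ≡ 2 (mod 8): 210·t ≡ 2 − 124 = -122 (mod 8).
    Divide the congruence (and modulus) by g = 2: 105·t ≡ -61 (mod 4).
    Reduce coefficients mod 4: 1·t ≡ 3 (mod 4).
    So t ≡ 3 (mod 4).
    Then x = 124 + 210·3 = 754, valid modulo lcm(210, 8) = 840: x ≡ 754 (mod 840).
Verify: 754 mod 10 = 4, 754 mod 21 = 19, 754 mod 8 = 2.

x ≡ 754 (mod 840).


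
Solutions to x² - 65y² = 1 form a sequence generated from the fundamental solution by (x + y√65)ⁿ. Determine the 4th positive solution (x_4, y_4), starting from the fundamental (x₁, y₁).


Step 1: Find the fundamental solution (x₁, y₁) of x² - 65y² = 1.
  Expand √65 as a continued fraction. a₀ = ⌊√65⌋ = 8; iterate m_{k+1} = d_k·a_k − m_k, d_{k+1} = (65 − m_{k+1}²)/d_k, a_{k+1} = ⌊(a₀ + m_{k+1})/d_{k+1}⌋ (starting m₀ = 0, d₀ = 1), with convergents p_k = a_k·p_{k-1} + p_{k-2}, q_k = a_k·q_{k-1} + q_{k-2} (p₋₁ = 1, q₋₁ = 0):
  k = 0: a₀ = 8; p₀/q₀ = 8/1; p₀² − 65·q₀² = 64 − 65 = -1.
  k = 1: m = 8, d = 1, a = ⌊(8 + 8)/1⌋ = 16; p/q = (16·8 + 1)/(16·1 + 0) = 129/16; p² − 65·q² = 16641 − 16640 = 1.
  The first convergent with p² − 65·q² = 1 gives the fundamental solution (x₁, y₁) = (129, 16).
Step 2: Apply the recurrence (x_{n+1}, y_{n+1}) = (x₁x_n + 65y₁y_n, x₁y_n + y₁x_n) repeatedly.
  From (x_1, y_1) = (129, 16): x_2 = 129·129 + 65·16·16 = 33281; y_2 = 129·16 + 16·129 = 4128.
  From (x_2, y_2) = (33281, 4128): x_3 = 129·33281 + 65·16·4128 = 8586369; y_3 = 129·4128 + 16·33281 = 1065008.
  From (x_3, y_3) = (8586369, 1065008): x_4 = 129·8586369 + 65·16·1065008 = 2215249921; y_4 = 129·1065008 + 16·8586369 = 274767936.
Step 3: Verify x_4² - 65·y_4² = 4907332212490506241 - 4907332212490506240 = 1 (should be 1). ✓

(x_1, y_1) = (129, 16); (x_4, y_4) = (2215249921, 274767936).


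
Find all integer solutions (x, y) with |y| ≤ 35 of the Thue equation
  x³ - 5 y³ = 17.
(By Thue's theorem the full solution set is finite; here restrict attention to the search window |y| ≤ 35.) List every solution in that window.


The equation is x³ - 5y³ = 17. For fixed y, x³ = 5·y³ + 17, so a solution requires the RHS to be a perfect cube.
Strategy: iterate y from -35 to 35, compute RHS = 5·y³ + 17, and check whether it is a (positive or negative) perfect cube.
Check small values of y:
  y = 0: RHS = 17 is not a perfect cube.
  y = 1: RHS = 22 is not a perfect cube.
  y = -1: RHS = 12 is not a perfect cube.
  y = 2: RHS = 57 is not a perfect cube.
  y = -2: RHS = -23 is not a perfect cube.
  y = 3: RHS = 152 is not a perfect cube.
  y = -3: RHS = -118 is not a perfect cube.
Continuing the search up to |y| = 35 finds no solutions either.
No (x, y) in the scanned range satisfies the equation.

No integer solutions with |y| ≤ 35.


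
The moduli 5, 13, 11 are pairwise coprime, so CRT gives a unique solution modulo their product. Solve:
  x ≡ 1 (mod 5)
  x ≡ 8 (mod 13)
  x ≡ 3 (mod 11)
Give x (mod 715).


Moduli 5, 13, 11 are pairwise coprime; by CRT there is a unique solution modulo M = 5 · 13 · 11 = 715.
Solve pairwise, accumulating the modulus:
  Start with x ≡ 1 (mod 5).
  Combine with x ≡ 8 (mod 13): since gcd(5, 13) = 1, we get a unique residue mod 65.
    Write x = 1 + 5·t and substitute into x ≡ 8 (mod 13): 5·t ≡ 8 − 1 = 7 (mod 13).
    The inverse of 5 mod 13 is 8 (since 5·8 = 40 = 3·13 + 1), so t ≡ 8·7 = 56 ≡ 4 (mod 13).
    Then x = 1 + 5·4 = 21, valid modulo lcm(5, 13) = 65: x ≡ 21 (mod 65).
  Combine with x ≡ 3 (mod 11): since gcd(65, 11) = 1, we get a unique residue mod 715.
    Write x = 21 + 65·t and substitute into x ≡ 3 (mod 11): 65·t ≡ 3 − 21 = -18 (mod 11).
    Reduce coefficients mod 11: 10·t ≡ 4 (mod 11).
    The inverse of 10 mod 11 is 10 (since 10·10 = 100 = 9·11 + 1), so t ≡ 10·4 = 40 ≡ 7 (mod 11).
    Then x = 21 + 65·7 = 476, valid modulo lcm(65, 11) = 715: x ≡ 476 (mod 715).
Verify: 476 mod 5 = 1 ✓, 476 mod 13 = 8 ✓, 476 mod 11 = 3 ✓.

x ≡ 476 (mod 715).


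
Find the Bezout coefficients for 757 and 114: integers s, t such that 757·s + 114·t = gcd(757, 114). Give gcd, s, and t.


Euclidean algorithm on (757, 114) — divide until remainder is 0:
  757 = 6 · 114 + 73
  114 = 1 · 73 + 41
  73 = 1 · 41 + 32
  41 = 1 · 32 + 9
  32 = 3 · 9 + 5
  9 = 1 · 5 + 4
  5 = 1 · 4 + 1
  4 = 4 · 1 + 0
gcd(757, 114) = 1.
Track Bezout coefficients alongside the remainders: start with r₀ = 757 = a·1 + b·0 (s = 1, t = 0) and r₁ = 114 = a·0 + b·1 (s = 0, t = 1); each new remainder r_{k+1} = r_{k-1} − q_k·r_k inherits s_{k+1} = s_{k-1} − q_k·s_k, t_{k+1} = t_{k-1} − q_k·t_k, so r_k = a·s_k + b·t_k at every step:
  q = 6: r = 73, s = 1 − 6·0 = 1, t = 0 − 6·1 = -6  (check: 757·1 + 114·(-6) = 73)
  q = 1: r = 41, s = 0 − 1·1 = -1, t = 1 − 1·(-6) = 7  (check: 757·(-1) + 114·7 = 41)
  q = 1: r = 32, s = 1 − 1·(-1) = 2, t = -6 − 1·7 = -13  (check: 757·2 + 114·(-13) = 32)
  q = 1: r = 9, s = -1 − 1·2 = -3, t = 7 − 1·(-13) = 20  (check: 757·(-3) + 114·20 = 9)
  q = 3: r = 5, s = 2 − 3·(-3) = 11, t = -13 − 3·20 = -73  (check: 757·11 + 114·(-73) = 5)
  q = 1: r = 4, s = -3 − 1·11 = -14, t = 20 − 1·(-73) = 93  (check: 757·(-14) + 114·93 = 4)
  q = 1: r = 1, s = 11 − 1·(-14) = 25, t = -73 − 1·93 = -166  (check: 757·25 + 114·(-166) = 1)
The row with r = 1 (the gcd) gives the Bezout coefficients s = 25, t = -166.
Result: 757 · (25) + 114 · (-166) = 1.

gcd(757, 114) = 1; s = 25, t = -166 (check: 757·25 + 114·(-166) = 1).


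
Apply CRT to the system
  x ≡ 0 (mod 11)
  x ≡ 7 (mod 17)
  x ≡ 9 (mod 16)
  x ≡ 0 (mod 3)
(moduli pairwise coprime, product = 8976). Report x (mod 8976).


Product of moduli M = 11 · 17 · 16 · 3 = 8976.
Merge one congruence at a time:
  Start: x ≡ 0 (mod 11).
  Combine with x ≡ 7 (mod 17); new modulus lcm = 187.
    Write x = 0 + 11·t and substitute into x ≡ 7 (mod 17): 11·t ≡ 7 − 0 = 7 (mod 17).
    The inverse of 11 mod 17 is 14 (since 11·14 = 154 = 9·17 + 1), so t ≡ 14·7 = 98 ≡ 13 (mod 17).
    Then x = 0 + 11·13 = 143, valid modulo lcm(11, 17) = 187: x ≡ 143 (mod 187).
  Combine with x ≡ 9 (mod 16); new modulus lcm = 2992.
    Write x = 143 + 187·t and substitute into x ≡ 9 (mod 16): 187·t ≡ 9 − 143 = -134 (mod 16).
    Reduce coefficients mod 16: 11·t ≡ 10 (mod 16).
    The inverse of 11 mod 16 is 3 (since 11·3 = 33 = 2·16 + 1), so t ≡ 3·10 = 30 ≡ 14 (mod 16).
    Then x = 143 + 187·14 = 2761, valid modulo lcm(187, 16) = 2992: x ≡ 2761 (mod 2992).
  Combine with x ≡ 0 (mod 3); new modulus lcm = 8976.
    Write x = 2761 + 2992·t and substitute into x ≡ 0 (mod 3): 2992·t ≡ 0 − 2761 = -2761 (mod 3).
    Reduce coefficients mod 3: 1·t ≡ 2 (mod 3).
    So t ≡ 2 (mod 3).
    Then x = 2761 + 2992·2 = 8745, valid modulo lcm(2992, 3) = 8976: x ≡ 8745 (mod 8976).
Verify against each original: 8745 mod 11 = 0, 8745 mod 17 = 7, 8745 mod 16 = 9, 8745 mod 3 = 0.

x ≡ 8745 (mod 8976).


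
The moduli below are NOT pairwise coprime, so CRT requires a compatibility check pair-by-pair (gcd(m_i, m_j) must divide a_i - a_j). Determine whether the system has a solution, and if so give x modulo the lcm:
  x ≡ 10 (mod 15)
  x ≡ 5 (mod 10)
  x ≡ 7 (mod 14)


Moduli 15, 10, 14 are not pairwise coprime, so CRT works modulo lcm(m_i) when all pairwise compatibility conditions hold.
Pairwise compatibility: gcd(m_i, m_j) must divide a_i - a_j for every pair.
Merge one congruence at a time:
  Start: x ≡ 10 (mod 15).
  Combine with x ≡ 5 (mod 10): gcd(15, 10) = 5; 5 - 10 = -5, which IS divisible by 5, so compatible.
    Write x = 10 + 15·t and substitute into x ≡ 5 (mod 10): 15·t ≡ 5 − 10 = -5 (mod 10).
    Divide the congruence (and modulus) by g = 5: 3·t ≡ -1 (mod 2).
    Reduce coefficients mod 2: 1·t ≡ 1 (mod 2).
    So t ≡ 1 (mod 2).
    Then x = 10 + 15·1 = 25, valid modulo lcm(15, 10) = 30: x ≡ 25 (mod 30).
  Combine with x ≡ 7 (mod 14): gcd(30, 14) = 2; 7 - 25 = -18, which IS divisible by 2, so compatible.
    Write x = 25 + 30·t and substitute into x ≡ 7 (mod 14): 30·t ≡ 7 − 25 = -18 (mod 14).
    Divide the congruence (and modulus) by g = 2: 15·t ≡ -9 (mod 7).
    Reduce coefficients mod 7: 1·t ≡ 5 (mod 7).
    So t ≡ 5 (mod 7).
    Then x = 25 + 30·5 = 175, valid modulo lcm(30, 14) = 210: x ≡ 175 (mod 210).
Verify: 175 mod 15 = 10, 175 mod 10 = 5, 175 mod 14 = 7.

x ≡ 175 (mod 210).


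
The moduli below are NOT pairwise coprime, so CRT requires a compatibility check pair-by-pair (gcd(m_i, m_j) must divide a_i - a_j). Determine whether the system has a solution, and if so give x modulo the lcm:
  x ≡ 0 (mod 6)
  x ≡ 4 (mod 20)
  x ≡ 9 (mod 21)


Moduli 6, 20, 21 are not pairwise coprime, so CRT works modulo lcm(m_i) when all pairwise compatibility conditions hold.
Pairwise compatibility: gcd(m_i, m_j) must divide a_i - a_j for every pair.
Merge one congruence at a time:
  Start: x ≡ 0 (mod 6).
  Combine with x ≡ 4 (mod 20): gcd(6, 20) = 2; 4 - 0 = 4, which IS divisible by 2, so compatible.
    Write x = 0 + 6·t and substitute into x ≡ 4 (mod 20): 6·t ≡ 4 − 0 = 4 (mod 20).
    Divide the congruence (and modulus) by g = 2: 3·t ≡ 2 (mod 10).
    The inverse of 3 mod 10 is 7 (since 3·7 = 21 = 2·10 + 1), so t ≡ 7·2 = 14 ≡ 4 (mod 10).
    Then x = 0 + 6·4 = 24, valid modulo lcm(6, 20) = 60: x ≡ 24 (mod 60).
  Combine with x ≡ 9 (mod 21): gcd(60, 21) = 3; 9 - 24 = -15, which IS divisible by 3, so compatible.
    Write x = 24 + 60·t and substitute into x ≡ 9 (mod 21): 60·t ≡ 9 − 24 = -15 (mod 21).
    Divide the congruence (and modulus) by g = 3: 20·t ≡ -5 (mod 7).
    Reduce coefficients mod 7: 6·t ≡ 2 (mod 7).
    The inverse of 6 mod 7 is 6 (since 6·6 = 36 = 5·7 + 1), so t ≡ 6·2 = 12 ≡ 5 (mod 7).
    Then x = 24 + 60·5 = 324, valid modulo lcm(60, 21) = 420: x ≡ 324 (mod 420).
Verify: 324 mod 6 = 0, 324 mod 20 = 4, 324 mod 21 = 9.

x ≡ 324 (mod 420).


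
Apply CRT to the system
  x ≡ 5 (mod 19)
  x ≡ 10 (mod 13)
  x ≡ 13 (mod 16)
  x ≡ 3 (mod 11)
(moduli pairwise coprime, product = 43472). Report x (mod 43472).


Product of moduli M = 19 · 13 · 16 · 11 = 43472.
Merge one congruence at a time:
  Start: x ≡ 5 (mod 19).
  Combine with x ≡ 10 (mod 13); new modulus lcm = 247.
    Write x = 5 + 19·t and substitute into x ≡ 10 (mod 13): 19·t ≡ 10 − 5 = 5 (mod 13).
    Reduce coefficients mod 13: 6·t ≡ 5 (mod 13).
    The inverse of 6 mod 13 is 11 (since 6·11 = 66 = 5·13 + 1), so t ≡ 11·5 = 55 ≡ 3 (mod 13).
    Then x = 5 + 19·3 = 62, valid modulo lcm(19, 13) = 247: x ≡ 62 (mod 247).
  Combine with x ≡ 13 (mod 16); new modulus lcm = 3952.
    Write x = 62 + 247·t and substitute into x ≡ 13 (mod 16): 247·t ≡ 13 − 62 = -49 (mod 16).
    Reduce coefficients mod 16: 7·t ≡ 15 (mod 16).
    The inverse of 7 mod 16 is 7 (since 7·7 = 49 = 3·16 + 1), so t ≡ 7·15 = 105 ≡ 9 (mod 16).
    Then x = 62 + 247·9 = 2285, valid modulo lcm(247, 16) = 3952: x ≡ 2285 (mod 3952).
  Combine with x ≡ 3 (mod 11); new modulus lcm = 43472.
    Write x = 2285 + 3952·t and substitute into x ≡ 3 (mod 11): 3952·t ≡ 3 − 2285 = -2282 (mod 11).
    Reduce coefficients mod 11: 3·t ≡ 6 (mod 11).
    The inverse of 3 mod 11 is 4 (since 3·4 = 12 = 1·11 + 1), so t ≡ 4·6 = 24 ≡ 2 (mod 11).
    Then x = 2285 + 3952·2 = 10189, valid modulo lcm(3952, 11) = 43472: x ≡ 10189 (mod 43472).
Verify against each original: 10189 mod 19 = 5, 10189 mod 13 = 10, 10189 mod 16 = 13, 10189 mod 11 = 3.

x ≡ 10189 (mod 43472).


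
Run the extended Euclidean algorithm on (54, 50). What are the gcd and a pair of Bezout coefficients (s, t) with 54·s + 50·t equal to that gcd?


Euclidean algorithm on (54, 50) — divide until remainder is 0:
  54 = 1 · 50 + 4
  50 = 12 · 4 + 2
  4 = 2 · 2 + 0
gcd(54, 50) = 2.
Track Bezout coefficients alongside the remainders: start with r₀ = 54 = a·1 + b·0 (s = 1, t = 0) and r₁ = 50 = a·0 + b·1 (s = 0, t = 1); each new remainder r_{k+1} = r_{k-1} − q_k·r_k inherits s_{k+1} = s_{k-1} − q_k·s_k, t_{k+1} = t_{k-1} − q_k·t_k, so r_k = a·s_k + b·t_k at every step:
  q = 1: r = 4, s = 1 − 1·0 = 1, t = 0 − 1·1 = -1  (check: 54·1 + 50·(-1) = 4)
  q = 12: r = 2, s = 0 − 12·1 = -12, t = 1 − 12·(-1) = 13  (check: 54·(-12) + 50·13 = 2)
The row with r = 2 (the gcd) gives the Bezout coefficients s = -12, t = 13.
Result: 54 · (-12) + 50 · (13) = 2.

gcd(54, 50) = 2; s = -12, t = 13 (check: 54·(-12) + 50·13 = 2).


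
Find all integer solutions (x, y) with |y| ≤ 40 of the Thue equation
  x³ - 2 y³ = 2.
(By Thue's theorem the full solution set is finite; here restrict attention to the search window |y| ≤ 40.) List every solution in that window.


The equation is x³ - 2y³ = 2. For fixed y, x³ = 2·y³ + 2, so a solution requires the RHS to be a perfect cube.
Strategy: iterate y from -40 to 40, compute RHS = 2·y³ + 2, and check whether it is a (positive or negative) perfect cube.
Check small values of y:
  y = 0: RHS = 2 is not a perfect cube.
  y = 1: RHS = 4 is not a perfect cube.
  y = -1: RHS = 0 = (0)³ ⇒ x = 0 works.
  y = 2: RHS = 18 is not a perfect cube.
  y = -2: RHS = -14 is not a perfect cube.
  y = 3: RHS = 56 is not a perfect cube.
  y = -3: RHS = -52 is not a perfect cube.
Continuing the search up to |y| = 40 finds no further solutions beyond those listed.
Collected solutions: (0, -1).

Solutions (with |y| ≤ 40): (0, -1).


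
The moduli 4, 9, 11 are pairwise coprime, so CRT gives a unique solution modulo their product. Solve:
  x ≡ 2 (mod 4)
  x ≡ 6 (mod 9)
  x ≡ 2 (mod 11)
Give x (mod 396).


Moduli 4, 9, 11 are pairwise coprime; by CRT there is a unique solution modulo M = 4 · 9 · 11 = 396.
Solve pairwise, accumulating the modulus:
  Start with x ≡ 2 (mod 4).
  Combine with x ≡ 6 (mod 9): since gcd(4, 9) = 1, we get a unique residue mod 36.
    Write x = 2 + 4·t and substitute into x ≡ 6 (mod 9): 4·t ≡ 6 − 2 = 4 (mod 9).
    The inverse of 4 mod 9 is 7 (since 4·7 = 28 = 3·9 + 1), so t ≡ 7·4 = 28 ≡ 1 (mod 9).
    Then x = 2 + 4·1 = 6, valid modulo lcm(4, 9) = 36: x ≡ 6 (mod 36).
  Combine with x ≡ 2 (mod 11): since gcd(36, 11) = 1, we get a unique residue mod 396.
    Write x = 6 + 36·t and substitute into x ≡ 2 (mod 11): 36·t ≡ 2 − 6 = -4 (mod 11).
    Reduce coefficients mod 11: 3·t ≡ 7 (mod 11).
    The inverse of 3 mod 11 is 4 (since 3·4 = 12 = 1·11 + 1), so t ≡ 4·7 = 28 ≡ 6 (mod 11).
    Then x = 6 + 36·6 = 222, valid modulo lcm(36, 11) = 396: x ≡ 222 (mod 396).
Verify: 222 mod 4 = 2 ✓, 222 mod 9 = 6 ✓, 222 mod 11 = 2 ✓.

x ≡ 222 (mod 396).


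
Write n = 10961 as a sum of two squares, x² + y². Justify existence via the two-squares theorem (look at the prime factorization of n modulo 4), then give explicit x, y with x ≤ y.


Step 1: Factor n = 10961 = 97 · 113.
Step 2: Check the mod-4 condition on each prime factor: 97 ≡ 1 (mod 4), exponent 1; 113 ≡ 1 (mod 4), exponent 1.
All primes ≡ 3 (mod 4) appear to even exponent (or don't appear), so by the two-squares theorem n IS expressible as a sum of two squares.
Step 3: Build a representation. Here n = 97 · 113 is a product of primes ≡ 1 (mod 4). Each prime p ≡ 1 (mod 4) is itself a sum of two squares; find a² by testing p − a² for a perfect square:
  97: 97 − 1² = 96, 97 − 2² = 93, 97 − 3² = 88, 97 − 4² = 81 = 9² ⇒ 97 = 4² + 9².
  113: 113 − 1² = 112, 113 − 2² = 109, 113 − 3² = 104, 113 − 4² = 97, 113 − 5² = 88, 113 − 6² = 77, 113 − 7² = 64 = 8² ⇒ 113 = 7² + 8².
  Combine using the Brahmagupta–Fibonacci identity (a² + b²)(c² + d²) = (ac − bd)² + (ad + bc)² = (ac + bd)² + (ad − bc)²:
  97 · 113 = 10961: from (4² + 9²)(7² + 8²), take (4·7 − 9·8, 4·8 + 9·7) = (28 − 72, 32 + 63) = (-44, 95); dropping signs (only squares matter) gives (44, 95); check 44² + 95² = 1936 + 9025 = 10961 ✓.
Step 4: Order so x ≤ y and verify: 44² + 95² = 1936 + 9025 = 10961 = n. ✓

n = 10961 = 44² + 95² (one valid representation with x ≤ y).


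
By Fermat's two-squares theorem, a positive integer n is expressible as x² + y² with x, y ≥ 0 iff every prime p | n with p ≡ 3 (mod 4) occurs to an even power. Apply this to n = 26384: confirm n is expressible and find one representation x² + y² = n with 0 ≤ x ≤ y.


Step 1: Factor n = 26384 = 2^4 · 17 · 97.
Step 2: Check the mod-4 condition on each prime factor: 2 = 2 (special); 17 ≡ 1 (mod 4), exponent 1; 97 ≡ 1 (mod 4), exponent 1.
All primes ≡ 3 (mod 4) appear to even exponent (or don't appear), so by the two-squares theorem n IS expressible as a sum of two squares.
Step 3: Build a representation. Group n = k² · m with k = 4 and m = 17 · 97 = 1649 (a product of primes ≡ 1 (mod 4)); a representation of m scales to one of n via (k·x)² + (k·y)² = k²(x² + y²). Each prime p ≡ 1 (mod 4) is itself a sum of two squares; find a² by testing p − a² for a perfect square:
  17: 17 − 1² = 16 = 4² ⇒ 17 = 1² + 4².
  97: 97 − 1² = 96, 97 − 2² = 93, 97 − 3² = 88, 97 − 4² = 81 = 9² ⇒ 97 = 4² + 9².
  Combine using the Brahmagupta–Fibonacci identity (a² + b²)(c² + d²) = (ac − bd)² + (ad + bc)² = (ac + bd)² + (ad − bc)²:
  17 · 97 = 1649: from (1² + 4²)(4² + 9²), take (1·4 − 4·9, 1·9 + 4·4) = (4 − 36, 9 + 16) = (-32, 25); dropping signs (only squares matter) gives (32, 25); check 32² + 25² = 1024 + 625 = 1649 ✓.
  Scale by k = 4: (4·32, 4·25) = (128, 100).
Step 4: Order so x ≤ y and verify: 100² + 128² = 10000 + 16384 = 26384 = n. ✓

n = 26384 = 100² + 128² (one valid representation with x ≤ y).


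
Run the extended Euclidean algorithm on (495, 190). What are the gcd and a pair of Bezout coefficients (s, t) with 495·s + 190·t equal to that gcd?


Euclidean algorithm on (495, 190) — divide until remainder is 0:
  495 = 2 · 190 + 115
  190 = 1 · 115 + 75
  115 = 1 · 75 + 40
  75 = 1 · 40 + 35
  40 = 1 · 35 + 5
  35 = 7 · 5 + 0
gcd(495, 190) = 5.
Track Bezout coefficients alongside the remainders: start with r₀ = 495 = a·1 + b·0 (s = 1, t = 0) and r₁ = 190 = a·0 + b·1 (s = 0, t = 1); each new remainder r_{k+1} = r_{k-1} − q_k·r_k inherits s_{k+1} = s_{k-1} − q_k·s_k, t_{k+1} = t_{k-1} − q_k·t_k, so r_k = a·s_k + b·t_k at every step:
  q = 2: r = 115, s = 1 − 2·0 = 1, t = 0 − 2·1 = -2  (check: 495·1 + 190·(-2) = 115)
  q = 1: r = 75, s = 0 − 1·1 = -1, t = 1 − 1·(-2) = 3  (check: 495·(-1) + 190·3 = 75)
  q = 1: r = 40, s = 1 − 1·(-1) = 2, t = -2 − 1·3 = -5  (check: 495·2 + 190·(-5) = 40)
  q = 1: r = 35, s = -1 − 1·2 = -3, t = 3 − 1·(-5) = 8  (check: 495·(-3) + 190·8 = 35)
  q = 1: r = 5, s = 2 − 1·(-3) = 5, t = -5 − 1·8 = -13  (check: 495·5 + 190·(-13) = 5)
The row with r = 5 (the gcd) gives the Bezout coefficients s = 5, t = -13.
Result: 495 · (5) + 190 · (-13) = 5.

gcd(495, 190) = 5; s = 5, t = -13 (check: 495·5 + 190·(-13) = 5).


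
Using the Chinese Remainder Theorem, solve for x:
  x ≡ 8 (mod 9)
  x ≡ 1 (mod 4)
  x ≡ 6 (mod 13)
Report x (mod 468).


Moduli 9, 4, 13 are pairwise coprime; by CRT there is a unique solution modulo M = 9 · 4 · 13 = 468.
Solve pairwise, accumulating the modulus:
  Start with x ≡ 8 (mod 9).
  Combine with x ≡ 1 (mod 4): since gcd(9, 4) = 1, we get a unique residue mod 36.
    Write x = 8 + 9·t and substitute into x ≡ 1 (mod 4): 9·t ≡ 1 − 8 = -7 (mod 4).
    Reduce coefficients mod 4: 1·t ≡ 1 (mod 4).
    So t ≡ 1 (mod 4).
    Then x = 8 + 9·1 = 17, valid modulo lcm(9, 4) = 36: x ≡ 17 (mod 36).
  Combine with x ≡ 6 (mod 13): since gcd(36, 13) = 1, we get a unique residue mod 468.
    Write x = 17 + 36·t and substitute into x ≡ 6 (mod 13): 36·t ≡ 6 − 17 = -11 (mod 13).
    Reduce coefficients mod 13: 10·t ≡ 2 (mod 13).
    The inverse of 10 mod 13 is 4 (since 10·4 = 40 = 3·13 + 1), so t ≡ 4·2 = 8 ≡ 8 (mod 13).
    Then x = 17 + 36·8 = 305, valid modulo lcm(36, 13) = 468: x ≡ 305 (mod 468).
Verify: 305 mod 9 = 8 ✓, 305 mod 4 = 1 ✓, 305 mod 13 = 6 ✓.

x ≡ 305 (mod 468).


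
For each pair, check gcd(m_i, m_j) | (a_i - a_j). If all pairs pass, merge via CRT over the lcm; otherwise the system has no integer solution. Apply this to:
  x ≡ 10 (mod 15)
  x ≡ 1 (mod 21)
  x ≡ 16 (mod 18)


Moduli 15, 21, 18 are not pairwise coprime, so CRT works modulo lcm(m_i) when all pairwise compatibility conditions hold.
Pairwise compatibility: gcd(m_i, m_j) must divide a_i - a_j for every pair.
Merge one congruence at a time:
  Start: x ≡ 10 (mod 15).
  Combine with x ≡ 1 (mod 21): gcd(15, 21) = 3; 1 - 10 = -9, which IS divisible by 3, so compatible.
    Write x = 10 + 15·t and substitute into x ≡ 1 (mod 21): 15·t ≡ 1 − 10 = -9 (mod 21).
    Divide the congruence (and modulus) by g = 3: 5·t ≡ -3 (mod 7).
    Reduce coefficients mod 7: 5·t ≡ 4 (mod 7).
    The inverse of 5 mod 7 is 3 (since 5·3 = 15 = 2·7 + 1), so t ≡ 3·4 = 12 ≡ 5 (mod 7).
    Then x = 10 + 15·5 = 85, valid modulo lcm(15, 21) = 105: x ≡ 85 (mod 105).
  Combine with x ≡ 16 (mod 18): gcd(105, 18) = 3; 16 - 85 = -69, which IS divisible by 3, so compatible.
    Write x = 85 + 105·t and substitute into x ≡ 16 (mod 18): 105·t ≡ 16 − 85 = -69 (mod 18).
    Divide the congruence (and modulus) by g = 3: 35·t ≡ -23 (mod 6).
    Reduce coefficients mod 6: 5·t ≡ 1 (mod 6).
    The inverse of 5 mod 6 is 5 (since 5·5 = 25 = 4·6 + 1), so t ≡ 5·1 = 5 ≡ 5 (mod 6).
    Then x = 85 + 105·5 = 610, valid modulo lcm(105, 18) = 630: x ≡ 610 (mod 630).
Verify: 610 mod 15 = 10, 610 mod 21 = 1, 610 mod 18 = 16.

x ≡ 610 (mod 630).


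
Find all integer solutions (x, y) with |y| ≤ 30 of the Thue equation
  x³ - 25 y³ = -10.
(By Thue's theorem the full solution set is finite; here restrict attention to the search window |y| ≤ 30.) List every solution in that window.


The equation is x³ - 25y³ = -10. For fixed y, x³ = 25·y³ − 10, so a solution requires the RHS to be a perfect cube.
Strategy: iterate y from -30 to 30, compute RHS = 25·y³ − 10, and check whether it is a (positive or negative) perfect cube.
Check small values of y:
  y = 0: RHS = -10 is not a perfect cube.
  y = 1: RHS = 15 is not a perfect cube.
  y = -1: RHS = -35 is not a perfect cube.
  y = 2: RHS = 190 is not a perfect cube.
  y = -2: RHS = -210 is not a perfect cube.
  y = 3: RHS = 665 is not a perfect cube.
  y = -3: RHS = -685 is not a perfect cube.
Continuing the search up to |y| = 30 finds no solutions either.
No (x, y) in the scanned range satisfies the equation.

No integer solutions with |y| ≤ 30.


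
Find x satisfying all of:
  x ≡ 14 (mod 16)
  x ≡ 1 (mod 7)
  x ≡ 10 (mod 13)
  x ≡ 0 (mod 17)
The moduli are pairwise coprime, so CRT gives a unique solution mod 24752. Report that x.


Product of moduli M = 16 · 7 · 13 · 17 = 24752.
Merge one congruence at a time:
  Start: x ≡ 14 (mod 16).
  Combine with x ≡ 1 (mod 7); new modulus lcm = 112.
    Write x = 14 + 16·t and substitute into x ≡ 1 (mod 7): 16·t ≡ 1 − 14 = -13 (mod 7).
    Reduce coefficients mod 7: 2·t ≡ 1 (mod 7).
    The inverse of 2 mod 7 is 4 (since 2·4 = 8 = 1·7 + 1), so t ≡ 4·1 = 4 ≡ 4 (mod 7).
    Then x = 14 + 16·4 = 78, valid modulo lcm(16, 7) = 112: x ≡ 78 (mod 112).
  Combine with x ≡ 10 (mod 13); new modulus lcm = 1456.
    Write x = 78 + 112·t and substitute into x ≡ 10 (mod 13): 112·t ≡ 10 − 78 = -68 (mod 13).
    Reduce coefficients mod 13: 8·t ≡ 10 (mod 13).
    The inverse of 8 mod 13 is 5 (since 8·5 = 40 = 3·13 + 1), so t ≡ 5·10 = 50 ≡ 11 (mod 13).
    Then x = 78 + 112·11 = 1310, valid modulo lcm(112, 13) = 1456: x ≡ 1310 (mod 1456).
  Combine with x ≡ 0 (mod 17); new modulus lcm = 24752.
    Write x = 1310 + 1456·t and substitute into x ≡ 0 (mod 17): 1456·t ≡ 0 − 1310 = -1310 (mod 17).
    Reduce coefficients mod 17: 11·t ≡ 16 (mod 17).
    The inverse of 11 mod 17 is 14 (since 11·14 = 154 = 9·17 + 1), so t ≡ 14·16 = 224 ≡ 3 (mod 17).
    Then x = 1310 + 1456·3 = 5678, valid modulo lcm(1456, 17) = 24752: x ≡ 5678 (mod 24752).
Verify against each original: 5678 mod 16 = 14, 5678 mod 7 = 1, 5678 mod 13 = 10, 5678 mod 17 = 0.

x ≡ 5678 (mod 24752).


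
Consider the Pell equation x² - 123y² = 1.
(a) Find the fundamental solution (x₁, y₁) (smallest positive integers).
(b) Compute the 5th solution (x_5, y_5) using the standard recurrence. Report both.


Step 1: Find the fundamental solution (x₁, y₁) of x² - 123y² = 1.
  Expand √123 as a continued fraction. a₀ = ⌊√123⌋ = 11; iterate m_{k+1} = d_k·a_k − m_k, d_{k+1} = (123 − m_{k+1}²)/d_k, a_{k+1} = ⌊(a₀ + m_{k+1})/d_{k+1}⌋ (starting m₀ = 0, d₀ = 1), with convergents p_k = a_k·p_{k-1} + p_{k-2}, q_k = a_k·q_{k-1} + q_{k-2} (p₋₁ = 1, q₋₁ = 0):
  k = 0: a₀ = 11; p₀/q₀ = 11/1; p₀² − 123·q₀² = 121 − 123 = -2.
  k = 1: m = 11, d = 2, a = ⌊(11 + 11)/2⌋ = 11; p/q = (11·11 + 1)/(11·1 + 0) = 122/11; p² − 123·q² = 14884 − 14883 = 1.
  The first convergent with p² − 123·q² = 1 gives the fundamental solution (x₁, y₁) = (122, 11).
Step 2: Apply the recurrence (x_{n+1}, y_{n+1}) = (x₁x_n + 123y₁y_n, x₁y_n + y₁x_n) repeatedly.
  From (x_1, y_1) = (122, 11): x_2 = 122·122 + 123·11·11 = 29767; y_2 = 122·11 + 11·122 = 2684.
  From (x_2, y_2) = (29767, 2684): x_3 = 122·29767 + 123·11·2684 = 7263026; y_3 = 122·2684 + 11·29767 = 654885.
  From (x_3, y_3) = (7263026, 654885): x_4 = 122·7263026 + 123·11·654885 = 1772148577; y_4 = 122·654885 + 11·7263026 = 159789256.
  From (x_4, y_4) = (1772148577, 159789256): x_5 = 122·1772148577 + 123·11·159789256 = 432396989762; y_5 = 122·159789256 + 11·1772148577 = 38987923579.
Step 3: Verify x_5² - 123·y_5² = 186967156755239132816644 - 186967156755239132816643 = 1 (should be 1). ✓

(x_1, y_1) = (122, 11); (x_5, y_5) = (432396989762, 38987923579).


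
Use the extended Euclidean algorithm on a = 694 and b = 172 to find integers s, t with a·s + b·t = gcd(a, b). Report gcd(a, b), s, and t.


Euclidean algorithm on (694, 172) — divide until remainder is 0:
  694 = 4 · 172 + 6
  172 = 28 · 6 + 4
  6 = 1 · 4 + 2
  4 = 2 · 2 + 0
gcd(694, 172) = 2.
Track Bezout coefficients alongside the remainders: start with r₀ = 694 = a·1 + b·0 (s = 1, t = 0) and r₁ = 172 = a·0 + b·1 (s = 0, t = 1); each new remainder r_{k+1} = r_{k-1} − q_k·r_k inherits s_{k+1} = s_{k-1} − q_k·s_k, t_{k+1} = t_{k-1} − q_k·t_k, so r_k = a·s_k + b·t_k at every step:
  q = 4: r = 6, s = 1 − 4·0 = 1, t = 0 − 4·1 = -4  (check: 694·1 + 172·(-4) = 6)
  q = 28: r = 4, s = 0 − 28·1 = -28, t = 1 − 28·(-4) = 113  (check: 694·(-28) + 172·113 = 4)
  q = 1: r = 2, s = 1 − 1·(-28) = 29, t = -4 − 1·113 = -117  (check: 694·29 + 172·(-117) = 2)
The row with r = 2 (the gcd) gives the Bezout coefficients s = 29, t = -117.
Result: 694 · (29) + 172 · (-117) = 2.

gcd(694, 172) = 2; s = 29, t = -117 (check: 694·29 + 172·(-117) = 2).


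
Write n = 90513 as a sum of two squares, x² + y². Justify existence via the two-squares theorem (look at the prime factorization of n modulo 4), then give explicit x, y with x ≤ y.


Step 1: Factor n = 90513 = 3^2 · 89 · 113.
Step 2: Check the mod-4 condition on each prime factor: 3 ≡ 3 (mod 4), exponent 2 (must be even); 89 ≡ 1 (mod 4), exponent 1; 113 ≡ 1 (mod 4), exponent 1.
All primes ≡ 3 (mod 4) appear to even exponent (or don't appear), so by the two-squares theorem n IS expressible as a sum of two squares.
Step 3: Build a representation. Group n = k² · m with k = 3 and m = 89 · 113 = 10057 (a product of primes ≡ 1 (mod 4)); a representation of m scales to one of n via (k·x)² + (k·y)² = k²(x² + y²). Each prime p ≡ 1 (mod 4) is itself a sum of two squares; find a² by testing p − a² for a perfect square:
  89: 89 − 1² = 88, 89 − 2² = 85, 89 − 3² = 80, 89 − 4² = 73, 89 − 5² = 64 = 8² ⇒ 89 = 5² + 8².
  113: 113 − 1² = 112, 113 − 2² = 109, 113 − 3² = 104, 113 − 4² = 97, 113 − 5² = 88, 113 − 6² = 77, 113 − 7² = 64 = 8² ⇒ 113 = 7² + 8².
  Combine using the Brahmagupta–Fibonacci identity (a² + b²)(c² + d²) = (ac − bd)² + (ad + bc)² = (ac + bd)² + (ad − bc)²:
  89 · 113 = 10057: from (5² + 8²)(7² + 8²), take (5·7 − 8·8, 5·8 + 8·7) = (35 − 64, 40 + 56) = (-29, 96); dropping signs (only squares matter) gives (29, 96); check 29² + 96² = 841 + 9216 = 10057 ✓.
  Scale by k = 3: (3·29, 3·96) = (87, 288).
Step 4: Order so x ≤ y and verify: 87² + 288² = 7569 + 82944 = 90513 = n. ✓

n = 90513 = 87² + 288² (one valid representation with x ≤ y).


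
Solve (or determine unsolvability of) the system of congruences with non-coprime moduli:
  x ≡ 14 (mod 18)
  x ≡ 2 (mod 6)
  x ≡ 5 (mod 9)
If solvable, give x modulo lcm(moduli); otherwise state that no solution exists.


Moduli 18, 6, 9 are not pairwise coprime, so CRT works modulo lcm(m_i) when all pairwise compatibility conditions hold.
Pairwise compatibility: gcd(m_i, m_j) must divide a_i - a_j for every pair.
Merge one congruence at a time:
  Start: x ≡ 14 (mod 18).
  Combine with x ≡ 2 (mod 6): gcd(18, 6) = 6; 2 - 14 = -12, which IS divisible by 6, so compatible.
    Write x = 14 + 18·t and substitute into x ≡ 2 (mod 6): 18·t ≡ 2 − 14 = -12 (mod 6).
    Divide the congruence (and modulus) by g = 6: 3·t ≡ -2 (mod 1).
    Modulo 1 every t works; take t = 0.
    Then x = 14 + 18·0 = 14, valid modulo lcm(18, 6) = 18: x ≡ 14 (mod 18).
  Combine with x ≡ 5 (mod 9): gcd(18, 9) = 9; 5 - 14 = -9, which IS divisible by 9, so compatible.
    Write x = 14 + 18·t and substitute into x ≡ 5 (mod 9): 18·t ≡ 5 − 14 = -9 (mod 9).
    Divide the congruence (and modulus) by g = 9: 2·t ≡ -1 (mod 1).
    Modulo 1 every t works; take t = 0.
    Then x = 14 + 18·0 = 14, valid modulo lcm(18, 9) = 18: x ≡ 14 (mod 18).
Verify: 14 mod 18 = 14, 14 mod 6 = 2, 14 mod 9 = 5.

x ≡ 14 (mod 18).


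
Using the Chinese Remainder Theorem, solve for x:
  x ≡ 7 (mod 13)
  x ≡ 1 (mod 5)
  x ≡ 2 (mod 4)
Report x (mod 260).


Moduli 13, 5, 4 are pairwise coprime; by CRT there is a unique solution modulo M = 13 · 5 · 4 = 260.
Solve pairwise, accumulating the modulus:
  Start with x ≡ 7 (mod 13).
  Combine with x ≡ 1 (mod 5): since gcd(13, 5) = 1, we get a unique residue mod 65.
    Write x = 7 + 13·t and substitute into x ≡ 1 (mod 5): 13·t ≡ 1 − 7 = -6 (mod 5).
    Reduce coefficients mod 5: 3·t ≡ 4 (mod 5).
    The inverse of 3 mod 5 is 2 (since 3·2 = 6 = 1·5 + 1), so t ≡ 2·4 = 8 ≡ 3 (mod 5).
    Then x = 7 + 13·3 = 46, valid modulo lcm(13, 5) = 65: x ≡ 46 (mod 65).
  Combine with x ≡ 2 (mod 4): since gcd(65, 4) = 1, we get a unique residue mod 260.
    Write x = 46 + 65·t and substitute into x ≡ 2 (mod 4): 65·t ≡ 2 − 46 = -44 (mod 4).
    Reduce coefficients mod 4: 1·t ≡ 0 (mod 4).
    So t ≡ 0 (mod 4).
    Then x = 46 + 65·0 = 46, valid modulo lcm(65, 4) = 260: x ≡ 46 (mod 260).
Verify: 46 mod 13 = 7 ✓, 46 mod 5 = 1 ✓, 46 mod 4 = 2 ✓.

x ≡ 46 (mod 260).


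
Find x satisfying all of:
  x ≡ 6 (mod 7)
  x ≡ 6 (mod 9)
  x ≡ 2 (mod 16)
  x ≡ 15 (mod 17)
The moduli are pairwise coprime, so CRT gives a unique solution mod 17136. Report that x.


Product of moduli M = 7 · 9 · 16 · 17 = 17136.
Merge one congruence at a time:
  Start: x ≡ 6 (mod 7).
  Combine with x ≡ 6 (mod 9); new modulus lcm = 63.
    Write x = 6 + 7·t and substitute into x ≡ 6 (mod 9): 7·t ≡ 6 − 6 = 0 (mod 9).
    The inverse of 7 mod 9 is 4 (since 7·4 = 28 = 3·9 + 1), so t ≡ 4·0 = 0 ≡ 0 (mod 9).
    Then x = 6 + 7·0 = 6, valid modulo lcm(7, 9) = 63: x ≡ 6 (mod 63).
  Combine with x ≡ 2 (mod 16); new modulus lcm = 1008.
    Write x = 6 + 63·t and substitute into x ≡ 2 (mod 16): 63·t ≡ 2 − 6 = -4 (mod 16).
    Reduce coefficients mod 16: 15·t ≡ 12 (mod 16).
    The inverse of 15 mod 16 is 15 (since 15·15 = 225 = 14·16 + 1), so t ≡ 15·12 = 180 ≡ 4 (mod 16).
    Then x = 6 + 63·4 = 258, valid modulo lcm(63, 16) = 1008: x ≡ 258 (mod 1008).
  Combine with x ≡ 15 (mod 17); new modulus lcm = 17136.
    Write x = 258 + 1008·t and substitute into x ≡ 15 (mod 17): 1008·t ≡ 15 − 258 = -243 (mod 17).
    Reduce coefficients mod 17: 5·t ≡ 12 (mod 17).
    The inverse of 5 mod 17 is 7 (since 5·7 = 35 = 2·17 + 1), so t ≡ 7·12 = 84 ≡ 16 (mod 17).
    Then x = 258 + 1008·16 = 16386, valid modulo lcm(1008, 17) = 17136: x ≡ 16386 (mod 17136).
Verify against each original: 16386 mod 7 = 6, 16386 mod 9 = 6, 16386 mod 16 = 2, 16386 mod 17 = 15.

x ≡ 16386 (mod 17136).


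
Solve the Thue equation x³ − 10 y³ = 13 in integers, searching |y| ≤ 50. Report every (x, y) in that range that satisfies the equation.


The equation is x³ - 10y³ = 13. For fixed y, x³ = 10·y³ + 13, so a solution requires the RHS to be a perfect cube.
Strategy: iterate y from -50 to 50, compute RHS = 10·y³ + 13, and check whether it is a (positive or negative) perfect cube.
Check small values of y:
  y = 0: RHS = 13 is not a perfect cube.
  y = 1: RHS = 23 is not a perfect cube.
  y = -1: RHS = 3 is not a perfect cube.
  y = 2: RHS = 93 is not a perfect cube.
  y = -2: RHS = -67 is not a perfect cube.
  y = 3: RHS = 283 is not a perfect cube.
  y = -3: RHS = -257 is not a perfect cube.
Continuing the search up to |y| = 50 finds no solutions either.
No (x, y) in the scanned range satisfies the equation.

No integer solutions with |y| ≤ 50.


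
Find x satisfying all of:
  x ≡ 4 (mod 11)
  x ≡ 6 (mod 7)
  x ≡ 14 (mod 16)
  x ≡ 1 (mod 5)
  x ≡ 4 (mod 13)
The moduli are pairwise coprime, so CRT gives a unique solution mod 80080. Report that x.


Product of moduli M = 11 · 7 · 16 · 5 · 13 = 80080.
Merge one congruence at a time:
  Start: x ≡ 4 (mod 11).
  Combine with x ≡ 6 (mod 7); new modulus lcm = 77.
    Write x = 4 + 11·t and substitute into x ≡ 6 (mod 7): 11·t ≡ 6 − 4 = 2 (mod 7).
    Reduce coefficients mod 7: 4·t ≡ 2 (mod 7).
    The inverse of 4 mod 7 is 2 (since 4·2 = 8 = 1·7 + 1), so t ≡ 2·2 = 4 ≡ 4 (mod 7).
    Then x = 4 + 11·4 = 48, valid modulo lcm(11, 7) = 77: x ≡ 48 (mod 77).
  Combine with x ≡ 14 (mod 16); new modulus lcm = 1232.
    Write x = 48 + 77·t and substitute into x ≡ 14 (mod 16): 77·t ≡ 14 − 48 = -34 (mod 16).
    Reduce coefficients mod 16: 13·t ≡ 14 (mod 16).
    The inverse of 13 mod 16 is 5 (since 13·5 = 65 = 4·16 + 1), so t ≡ 5·14 = 70 ≡ 6 (mod 16).
    Then x = 48 + 77·6 = 510, valid modulo lcm(77, 16) = 1232: x ≡ 510 (mod 1232).
  Combine with x ≡ 1 (mod 5); new modulus lcm = 6160.
    Write x = 510 + 1232·t and substitute into x ≡ 1 (mod 5): 1232·t ≡ 1 − 510 = -509 (mod 5).
    Reduce coefficients mod 5: 2·t ≡ 1 (mod 5).
    The inverse of 2 mod 5 is 3 (since 2·3 = 6 = 1·5 + 1), so t ≡ 3·1 = 3 ≡ 3 (mod 5).
    Then x = 510 + 1232·3 = 4206, valid modulo lcm(1232, 5) = 6160: x ≡ 4206 (mod 6160).
  Combine with x ≡ 4 (mod 13); new modulus lcm = 80080.
    Write x = 4206 + 6160·t and substitute into x ≡ 4 (mod 13): 6160·t ≡ 4 − 4206 = -4202 (mod 13).
    Reduce coefficients mod 13: 11·t ≡ 10 (mod 13).
    The inverse of 11 mod 13 is 6 (since 11·6 = 66 = 5·13 + 1), so t ≡ 6·10 = 60 ≡ 8 (mod 13).
    Then x = 4206 + 6160·8 = 53486, valid modulo lcm(6160, 13) = 80080: x ≡ 53486 (mod 80080).
Verify against each original: 53486 mod 11 = 4, 53486 mod 7 = 6, 53486 mod 16 = 14, 53486 mod 5 = 1, 53486 mod 13 = 4.

x ≡ 53486 (mod 80080).


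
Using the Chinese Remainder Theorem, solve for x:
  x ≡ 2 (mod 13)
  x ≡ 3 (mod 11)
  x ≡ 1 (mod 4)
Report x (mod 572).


Moduli 13, 11, 4 are pairwise coprime; by CRT there is a unique solution modulo M = 13 · 11 · 4 = 572.
Solve pairwise, accumulating the modulus:
  Start with x ≡ 2 (mod 13).
  Combine with x ≡ 3 (mod 11): since gcd(13, 11) = 1, we get a unique residue mod 143.
    Write x = 2 + 13·t and substitute into x ≡ 3 (mod 11): 13·t ≡ 3 − 2 = 1 (mod 11).
    Reduce coefficients mod 11: 2·t ≡ 1 (mod 11).
    The inverse of 2 mod 11 is 6 (since 2·6 = 12 = 1·11 + 1), so t ≡ 6·1 = 6 ≡ 6 (mod 11).
    Then x = 2 + 13·6 = 80, valid modulo lcm(13, 11) = 143: x ≡ 80 (mod 143).
  Combine with x ≡ 1 (mod 4): since gcd(143, 4) = 1, we get a unique residue mod 572.
    Write x = 80 + 143·t and substitute into x ≡ 1 (mod 4): 143·t ≡ 1 − 80 = -79 (mod 4).
    Reduce coefficients mod 4: 3·t ≡ 1 (mod 4).
    The inverse of 3 mod 4 is 3 (since 3·3 = 9 = 2·4 + 1), so t ≡ 3·1 = 3 ≡ 3 (mod 4).
    Then x = 80 + 143·3 = 509, valid modulo lcm(143, 4) = 572: x ≡ 509 (mod 572).
Verify: 509 mod 13 = 2 ✓, 509 mod 11 = 3 ✓, 509 mod 4 = 1 ✓.

x ≡ 509 (mod 572).


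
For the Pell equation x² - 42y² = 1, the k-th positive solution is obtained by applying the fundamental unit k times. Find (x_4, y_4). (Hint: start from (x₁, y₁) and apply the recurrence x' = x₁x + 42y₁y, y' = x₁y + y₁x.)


Step 1: Find the fundamental solution (x₁, y₁) of x² - 42y² = 1.
  Expand √42 as a continued fraction. a₀ = ⌊√42⌋ = 6; iterate m_{k+1} = d_k·a_k − m_k, d_{k+1} = (42 − m_{k+1}²)/d_k, a_{k+1} = ⌊(a₀ + m_{k+1})/d_{k+1}⌋ (starting m₀ = 0, d₀ = 1), with convergents p_k = a_k·p_{k-1} + p_{k-2}, q_k = a_k·q_{k-1} + q_{k-2} (p₋₁ = 1, q₋₁ = 0):
  k = 0: a₀ = 6; p₀/q₀ = 6/1; p₀² − 42·q₀² = 36 − 42 = -6.
  k = 1: m = 6, d = 6, a = ⌊(6 + 6)/6⌋ = 2; p/q = (2·6 + 1)/(2·1 + 0) = 13/2; p² − 42·q² = 169 − 168 = 1.
  The first convergent with p² − 42·q² = 1 gives the fundamental solution (x₁, y₁) = (13, 2).
Step 2: Apply the recurrence (x_{n+1}, y_{n+1}) = (x₁x_n + 42y₁y_n, x₁y_n + y₁x_n) repeatedly.
  From (x_1, y_1) = (13, 2): x_2 = 13·13 + 42·2·2 = 337; y_2 = 13·2 + 2·13 = 52.
  From (x_2, y_2) = (337, 52): x_3 = 13·337 + 42·2·52 = 8749; y_3 = 13·52 + 2·337 = 1350.
  From (x_3, y_3) = (8749, 1350): x_4 = 13·8749 + 42·2·1350 = 227137; y_4 = 13·1350 + 2·8749 = 35048.
Step 3: Verify x_4² - 42·y_4² = 51591216769 - 51591216768 = 1 (should be 1). ✓

(x_1, y_1) = (13, 2); (x_4, y_4) = (227137, 35048).


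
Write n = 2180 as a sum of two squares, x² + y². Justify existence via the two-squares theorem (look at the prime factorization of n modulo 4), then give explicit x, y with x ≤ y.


Step 1: Factor n = 2180 = 2^2 · 5 · 109.
Step 2: Check the mod-4 condition on each prime factor: 2 = 2 (special); 5 ≡ 1 (mod 4), exponent 1; 109 ≡ 1 (mod 4), exponent 1.
All primes ≡ 3 (mod 4) appear to even exponent (or don't appear), so by the two-squares theorem n IS expressible as a sum of two squares.
Step 3: Build a representation. Group n = k² · m with k = 2 and m = 5 · 109 = 545 (a product of primes ≡ 1 (mod 4)); a representation of m scales to one of n via (k·x)² + (k·y)² = k²(x² + y²). Each prime p ≡ 1 (mod 4) is itself a sum of two squares; find a² by testing p − a² for a perfect square:
  5: 5 − 1² = 4 = 2² ⇒ 5 = 1² + 2².
  109: 109 − 1² = 108, 109 − 2² = 105, 109 − 3² = 100 = 10² ⇒ 109 = 3² + 10².
  Combine using the Brahmagupta–Fibonacci identity (a² + b²)(c² + d²) = (ac − bd)² + (ad + bc)² = (ac + bd)² + (ad − bc)²:
  5 · 109 = 545: from (1² + 2²)(3² + 10²), take (1·3 − 2·10, 1·10 + 2·3) = (3 − 20, 10 + 6) = (-17, 16); dropping signs (only squares matter) gives (17, 16); check 17² + 16² = 289 + 256 = 545 ✓.
  Scale by k = 2: (2·17, 2·16) = (34, 32).
Step 4: Order so x ≤ y and verify: 32² + 34² = 1024 + 1156 = 2180 = n. ✓

n = 2180 = 32² + 34² (one valid representation with x ≤ y).
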